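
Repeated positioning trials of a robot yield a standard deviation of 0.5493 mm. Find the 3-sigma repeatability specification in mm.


repeatability = 3*sigma = 3*0.5493 = 1.6479

1.6479 mm


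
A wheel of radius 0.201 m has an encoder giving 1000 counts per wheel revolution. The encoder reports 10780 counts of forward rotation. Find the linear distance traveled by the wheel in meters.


revs = 10780/1000 = 10.780000
d = revs * 2*pi*r = 10.780000 * 2*pi*0.201 = 13.6143

13.6143 m


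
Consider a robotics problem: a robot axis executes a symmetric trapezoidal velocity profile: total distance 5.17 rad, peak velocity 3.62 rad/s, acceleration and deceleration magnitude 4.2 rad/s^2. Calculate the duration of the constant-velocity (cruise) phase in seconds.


t_acc = v/a = 0.861905 s, d_acc = v^2/(2a) = 1.560048 rad each
d_cruise = 5.17 - 2*1.560048 = 2.049904 rad
t_cruise = d_cruise/v = 2.049904/3.62 = 0.5663

0.5663 s


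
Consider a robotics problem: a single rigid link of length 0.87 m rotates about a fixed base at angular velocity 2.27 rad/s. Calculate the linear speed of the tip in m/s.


v = L*omega = 0.87 * 2.27 = 1.9749

1.9749 m/s


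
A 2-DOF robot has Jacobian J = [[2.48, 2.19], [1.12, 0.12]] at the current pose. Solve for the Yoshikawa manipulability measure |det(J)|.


det(J) = 2.48*0.12 - (2.19)*(1.12) = -2.1552
|det(J)| = 2.1552

2.1552


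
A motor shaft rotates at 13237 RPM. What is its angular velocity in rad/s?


omega = 13237 * 2*pi/60 = 1386.1754

1386.1754 rad/s


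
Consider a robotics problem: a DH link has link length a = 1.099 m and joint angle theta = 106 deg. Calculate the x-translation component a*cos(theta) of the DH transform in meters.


a*cos(theta) = 1.099*cos(106 deg) = -0.3029

-0.3029 m


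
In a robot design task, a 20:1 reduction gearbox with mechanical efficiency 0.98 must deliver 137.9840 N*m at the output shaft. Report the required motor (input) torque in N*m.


tau_in = tau_out / (N * eta) = 137.9840 / (20 * 0.98) = 7.0400

7.0400 N*m


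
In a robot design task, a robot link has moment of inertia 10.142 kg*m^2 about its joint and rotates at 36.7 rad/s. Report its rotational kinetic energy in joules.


KE = (1/2)*I*omega^2 = 0.5*10.142*36.7^2 = 6830.0792

6830.0792 J


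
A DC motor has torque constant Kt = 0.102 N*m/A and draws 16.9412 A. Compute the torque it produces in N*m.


tau = Kt * I = 0.102*16.9412 = 1.7280

1.7280 N*m


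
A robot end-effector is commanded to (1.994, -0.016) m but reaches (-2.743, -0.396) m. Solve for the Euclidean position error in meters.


dx = -2.743 - (1.994) = -4.7370, dy = -0.396 - (-0.016) = -0.3800
err = sqrt(22.439169 + 0.144400) = 4.7522

4.7522 m


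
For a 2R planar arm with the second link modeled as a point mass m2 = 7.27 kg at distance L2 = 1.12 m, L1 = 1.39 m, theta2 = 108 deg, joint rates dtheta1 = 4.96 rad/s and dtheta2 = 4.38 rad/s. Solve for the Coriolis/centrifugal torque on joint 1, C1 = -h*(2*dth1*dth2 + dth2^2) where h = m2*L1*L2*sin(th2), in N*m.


h = m2*L1*L2*sin(th2) = 7.27*1.39*1.12*sin(108 deg) = 10.763997
C1 = -h*(2*4.96*4.38 + 4.38^2) = -10.763997*62.6340 = -674.1922

-674.1922 N*m


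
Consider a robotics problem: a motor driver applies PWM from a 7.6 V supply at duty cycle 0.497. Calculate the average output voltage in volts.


V_avg = V_supply * D = 7.6*0.497 = 3.7772

3.7772 V


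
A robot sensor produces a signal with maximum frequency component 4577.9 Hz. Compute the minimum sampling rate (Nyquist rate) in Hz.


f_s,min = 2*f_max = 2*4577.9 = 9155.8000

9155.8000 Hz


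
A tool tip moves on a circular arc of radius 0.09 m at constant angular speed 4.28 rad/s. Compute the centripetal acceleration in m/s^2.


a_c = omega^2 * r = 4.28^2 * 0.09 = 1.6487

1.6487 m/s^2


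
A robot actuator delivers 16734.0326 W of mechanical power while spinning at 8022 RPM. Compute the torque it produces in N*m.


omega = 8022 * 2*pi/60 = 840.061876 rad/s
tau = P / omega = 16734.0326 / 840.061876 = 19.9200

19.9200 N*m


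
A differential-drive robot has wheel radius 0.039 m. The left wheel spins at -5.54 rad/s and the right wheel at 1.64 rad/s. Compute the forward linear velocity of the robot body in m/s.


v = r*(wR + wL)/2 = 0.039*(1.64 + -5.54)/2 = -0.0761

-0.0761 m/s


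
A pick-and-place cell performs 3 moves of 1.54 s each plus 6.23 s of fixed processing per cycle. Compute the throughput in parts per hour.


T_cycle = 3*1.54 + 6.23 = 10.8500 s
rate = 3600/T = 331.7972

331.7972 parts/hour


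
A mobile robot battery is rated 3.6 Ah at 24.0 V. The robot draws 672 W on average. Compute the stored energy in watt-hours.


E = capacity * V = 3.6*24.0 = 86.4000

86.4000 Wh


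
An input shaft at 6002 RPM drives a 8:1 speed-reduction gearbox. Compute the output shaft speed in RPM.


omega_out = omega_in / N = 6002 / 8 = 750.2500

750.2500 RPM


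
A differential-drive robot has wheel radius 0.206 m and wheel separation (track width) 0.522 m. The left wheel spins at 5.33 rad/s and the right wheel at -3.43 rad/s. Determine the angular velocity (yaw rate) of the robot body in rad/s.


omega = r*(wR - wL)/L = 0.206*(-3.43 - (5.33))/0.522 = -3.4570

-3.4570 rad/s


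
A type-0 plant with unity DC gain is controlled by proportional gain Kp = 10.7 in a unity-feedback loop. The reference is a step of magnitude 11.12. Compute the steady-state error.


e_ss = R/(1 + Kp) = 11.12/(1 + 10.7) = 11.12/11.7000 = 0.9504

0.9504


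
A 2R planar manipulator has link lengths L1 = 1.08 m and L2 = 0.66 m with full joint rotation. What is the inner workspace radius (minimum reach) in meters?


r_min = |L1 - L2| = |1.08 - 0.66| = 0.4200

0.4200 m


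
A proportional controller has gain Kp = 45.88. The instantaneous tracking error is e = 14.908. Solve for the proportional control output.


u_P = Kp * e = 45.88 * 14.908 = 683.9790

683.9790


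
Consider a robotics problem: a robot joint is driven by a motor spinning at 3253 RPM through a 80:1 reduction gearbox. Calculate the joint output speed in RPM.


omega_joint = omega_motor / N = 3253 / 80 = 40.6625

40.6625 RPM


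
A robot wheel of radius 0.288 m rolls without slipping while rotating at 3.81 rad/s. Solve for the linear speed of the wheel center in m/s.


v = omega * r = 3.81 * 0.288 = 1.0973

1.0973 m/s


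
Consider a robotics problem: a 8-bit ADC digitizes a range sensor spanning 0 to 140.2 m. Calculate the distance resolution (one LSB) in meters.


res = range / 2^n = 140.2/2^8 = 140.2/256 = 0.5477

0.5477 m


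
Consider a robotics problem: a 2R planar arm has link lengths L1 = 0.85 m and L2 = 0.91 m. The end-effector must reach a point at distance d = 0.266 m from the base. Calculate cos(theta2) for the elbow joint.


cos(th2) = (d^2 - L1^2 - L2^2)/(2*L1*L2) = (0.266^2 - 0.85^2 - 0.91^2)/(2*0.85*0.91) = -0.9566

-0.9566


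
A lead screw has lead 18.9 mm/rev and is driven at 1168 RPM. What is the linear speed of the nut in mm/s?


v = lead * (RPM/60) = 18.9*1168/60 = 367.9200

367.9200 mm/s


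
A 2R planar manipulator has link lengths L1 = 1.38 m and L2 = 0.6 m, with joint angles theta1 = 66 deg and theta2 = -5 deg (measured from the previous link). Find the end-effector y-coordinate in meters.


y = L1*sin(th1) + L2*sin(th1+th2) = 1.38*sin(66 deg) + 0.6*sin(61 deg) = 1.7855

1.7855 m


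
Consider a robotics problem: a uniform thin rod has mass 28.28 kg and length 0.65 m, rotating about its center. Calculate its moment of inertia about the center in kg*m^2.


I = (1/12)*m*L^2 = (1/12)*28.28*0.65^2 = 0.9957

0.9957 kg*m^2


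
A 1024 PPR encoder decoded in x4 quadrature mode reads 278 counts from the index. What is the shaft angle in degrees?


angle = counts * 360 / (PPR*4) = 278 * 360 / 4096 = 24.4336

24.4336 degrees


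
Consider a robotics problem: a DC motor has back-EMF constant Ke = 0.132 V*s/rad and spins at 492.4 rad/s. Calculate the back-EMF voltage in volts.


V_emf = Ke * omega = 0.132*492.4 = 64.9968

64.9968 V


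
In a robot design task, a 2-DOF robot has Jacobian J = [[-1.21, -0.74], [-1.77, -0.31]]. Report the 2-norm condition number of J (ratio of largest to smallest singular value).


JJ^T eigenvalues: trace(JJ^T) = 5.2407, det(JJ^T) = det(J)^2 = 0.87366409
s_max^2 = (5.2407 + sqrt(23.97028013))/2 = 5.06832264
s_min^2 = (5.2407 - sqrt(23.97028013))/2 = 0.17237736
kappa = s_max/s_min = sqrt(5.06832264/0.17237736) = 5.4224

5.4224


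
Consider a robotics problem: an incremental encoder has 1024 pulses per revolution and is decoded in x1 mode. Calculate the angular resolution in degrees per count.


resolution = 360 / (PPR * 1) = 360 / 1024 = 0.3516

0.3516 degrees


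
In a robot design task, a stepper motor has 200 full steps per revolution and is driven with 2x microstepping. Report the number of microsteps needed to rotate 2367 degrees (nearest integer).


step_size = 360/(200*2) = 360/400 = 0.900000 deg
n = 2367/(360/400) = 2367*400/360 = 2630

2630 steps


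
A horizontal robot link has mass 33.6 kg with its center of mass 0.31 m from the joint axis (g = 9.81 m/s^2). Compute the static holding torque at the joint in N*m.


tau = m*g*L = 33.6 * 9.81 * 0.31 = 102.1810

102.1810 N*m


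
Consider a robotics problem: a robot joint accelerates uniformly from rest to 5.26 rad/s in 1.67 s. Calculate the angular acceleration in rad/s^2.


alpha = delta_omega / t = 5.26 / 1.67 = 3.1497

3.1497 rad/s^2


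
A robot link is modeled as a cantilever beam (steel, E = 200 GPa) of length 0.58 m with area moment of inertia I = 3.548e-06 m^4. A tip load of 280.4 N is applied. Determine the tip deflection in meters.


delta = F*L^3/(3*E*I) = 280.4*0.58^3/(3*2.000e+11*3.548e-06)
      = 54.7094048/2128800 = 2.5700e-05

2.5700e-05 m


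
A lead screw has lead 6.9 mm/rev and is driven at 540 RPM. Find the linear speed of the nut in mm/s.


v = lead * (RPM/60) = 6.9*540/60 = 62.1000

62.1000 mm/s


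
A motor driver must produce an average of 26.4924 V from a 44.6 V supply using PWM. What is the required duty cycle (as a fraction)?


D = V_avg/V_supply = 26.4924/44.6 = 0.5940

0.5940


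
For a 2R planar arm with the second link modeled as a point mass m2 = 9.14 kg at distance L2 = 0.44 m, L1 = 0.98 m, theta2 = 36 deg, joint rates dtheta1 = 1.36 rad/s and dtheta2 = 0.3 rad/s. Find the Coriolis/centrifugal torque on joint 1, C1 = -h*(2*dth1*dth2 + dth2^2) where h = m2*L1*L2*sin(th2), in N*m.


h = m2*L1*L2*sin(th2) = 9.14*0.98*0.44*sin(36 deg) = 2.316560
C1 = -h*(2*1.36*0.3 + 0.3^2) = -2.316560*0.9060 = -2.0988

-2.0988 N*m


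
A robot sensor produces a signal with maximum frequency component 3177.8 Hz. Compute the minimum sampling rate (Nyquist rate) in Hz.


f_s,min = 2*f_max = 2*3177.8 = 6355.6000

6355.6000 Hz


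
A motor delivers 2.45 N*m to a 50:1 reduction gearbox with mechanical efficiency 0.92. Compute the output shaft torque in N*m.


tau_out = tau_in * N * eta = 2.45 * 50 * 0.92 = 112.7000

112.7000 N*m


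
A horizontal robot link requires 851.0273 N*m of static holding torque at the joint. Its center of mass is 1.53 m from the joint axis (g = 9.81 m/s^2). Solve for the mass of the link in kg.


m = tau / (g*L) = 851.0273 / (9.81 * 1.53) = 56.7000

56.7000 kg


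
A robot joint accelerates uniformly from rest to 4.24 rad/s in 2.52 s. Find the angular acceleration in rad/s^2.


alpha = delta_omega / t = 4.24 / 2.52 = 1.6825

1.6825 rad/s^2


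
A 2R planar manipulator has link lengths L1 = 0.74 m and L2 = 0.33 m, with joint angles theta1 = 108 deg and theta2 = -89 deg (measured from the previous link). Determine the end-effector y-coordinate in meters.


y = L1*sin(th1) + L2*sin(th1+th2) = 0.74*sin(108 deg) + 0.33*sin(19 deg) = 0.8112

0.8112 m


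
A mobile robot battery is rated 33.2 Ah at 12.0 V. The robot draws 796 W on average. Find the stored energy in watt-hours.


E = capacity * V = 33.2*12.0 = 398.4000

398.4000 Wh


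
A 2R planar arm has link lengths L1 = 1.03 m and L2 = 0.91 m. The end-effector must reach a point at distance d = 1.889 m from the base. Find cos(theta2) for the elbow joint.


cos(th2) = (d^2 - L1^2 - L2^2)/(2*L1*L2) = (1.889^2 - 1.03^2 - 0.91^2)/(2*1.03*0.91) = 0.8958

0.8958


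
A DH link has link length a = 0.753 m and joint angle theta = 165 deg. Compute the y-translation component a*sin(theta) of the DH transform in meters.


a*sin(theta) = 0.753*sin(165 deg) = 0.1949

0.1949 m


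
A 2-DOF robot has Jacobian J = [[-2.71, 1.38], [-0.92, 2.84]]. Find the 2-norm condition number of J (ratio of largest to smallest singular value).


JJ^T eigenvalues: trace(JJ^T) = 18.1605, det(JJ^T) = det(J)^2 = 41.30375824
s_max^2 = (18.1605 + sqrt(164.58872729))/2 = 15.49485691
s_min^2 = (18.1605 - sqrt(164.58872729))/2 = 2.66564309
kappa = s_max/s_min = sqrt(15.49485691/2.66564309) = 2.4110

2.4110


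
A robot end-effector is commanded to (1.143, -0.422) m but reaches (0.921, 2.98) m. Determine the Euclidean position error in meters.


dx = 0.921 - (1.143) = -0.2220, dy = 2.98 - (-0.422) = 3.4020
err = sqrt(0.049284 + 11.573604) = 3.4092

3.4092 m


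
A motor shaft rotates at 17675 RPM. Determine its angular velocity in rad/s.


omega = 17675 * 2*pi/60 = 1850.9217

1850.9217 rad/s


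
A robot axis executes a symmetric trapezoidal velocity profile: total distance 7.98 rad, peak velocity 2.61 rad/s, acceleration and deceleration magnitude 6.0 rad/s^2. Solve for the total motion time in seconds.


t_acc = v/a = 2.61/6.0 = 0.435000 s
d_acc = v^2/(2a) = 0.567675 rad (each ramp)
d_cruise = 7.98 - 2*0.567675 = 6.844650 rad
t_cruise = 6.844650/2.61 = 2.622471 s
t_total = 2*0.435000 + 2.622471 = 3.4925

3.4925 s


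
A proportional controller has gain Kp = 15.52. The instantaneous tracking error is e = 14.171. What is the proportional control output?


u_P = Kp * e = 15.52 * 14.171 = 219.9339

219.9339


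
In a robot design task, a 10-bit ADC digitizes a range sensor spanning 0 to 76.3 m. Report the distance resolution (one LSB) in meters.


res = range / 2^n = 76.3/2^10 = 76.3/1024 = 0.0745

0.0745 m


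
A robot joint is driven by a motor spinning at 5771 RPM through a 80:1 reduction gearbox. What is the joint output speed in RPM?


omega_joint = omega_motor / N = 5771 / 80 = 72.1375

72.1375 RPM


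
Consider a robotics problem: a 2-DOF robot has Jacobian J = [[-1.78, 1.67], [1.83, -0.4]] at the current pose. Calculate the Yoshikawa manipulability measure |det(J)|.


det(J) = -1.78*-0.4 - (1.67)*(1.83) = -2.3441
|det(J)| = 2.3441

2.3441


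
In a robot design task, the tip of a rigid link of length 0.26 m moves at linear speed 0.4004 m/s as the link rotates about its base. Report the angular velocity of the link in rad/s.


omega = v / L = 0.4004 / 0.26 = 1.5400

1.5400 rad/s


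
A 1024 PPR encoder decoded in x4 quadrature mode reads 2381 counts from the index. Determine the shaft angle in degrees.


angle = counts * 360 / (PPR*4) = 2381 * 360 / 4096 = 209.2676

209.2676 degrees


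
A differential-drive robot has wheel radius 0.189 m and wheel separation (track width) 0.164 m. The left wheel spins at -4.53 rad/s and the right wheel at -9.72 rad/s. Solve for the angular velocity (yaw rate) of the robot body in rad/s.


omega = r*(wR - wL)/L = 0.189*(-9.72 - (-4.53))/0.164 = -5.9812

-5.9812 rad/s


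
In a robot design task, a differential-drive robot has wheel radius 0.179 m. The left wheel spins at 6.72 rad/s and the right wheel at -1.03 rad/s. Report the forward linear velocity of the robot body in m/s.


v = r*(wR + wL)/2 = 0.179*(-1.03 + 6.72)/2 = 0.5093

0.5093 m/s


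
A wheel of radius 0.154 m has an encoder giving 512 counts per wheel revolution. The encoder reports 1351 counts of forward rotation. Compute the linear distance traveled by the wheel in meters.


revs = 1351/512 = 2.638672
d = revs * 2*pi*r = 2.638672 * 2*pi*0.154 = 2.5532

2.5532 m


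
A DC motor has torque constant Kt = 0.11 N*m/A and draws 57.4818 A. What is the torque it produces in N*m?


tau = Kt * I = 0.11*57.4818 = 6.3230

6.3230 N*m


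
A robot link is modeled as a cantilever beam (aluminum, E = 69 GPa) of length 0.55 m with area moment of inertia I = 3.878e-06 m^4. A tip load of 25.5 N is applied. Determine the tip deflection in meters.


delta = F*L^3/(3*E*I) = 25.5*0.55^3/(3*6.900e+10*3.878e-06)
      = 4.2425625/802746 = 5.2851e-06

5.2851e-06 m


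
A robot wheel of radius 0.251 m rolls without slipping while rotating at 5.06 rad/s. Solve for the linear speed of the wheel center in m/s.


v = omega * r = 5.06 * 0.251 = 1.2701

1.2701 m/s


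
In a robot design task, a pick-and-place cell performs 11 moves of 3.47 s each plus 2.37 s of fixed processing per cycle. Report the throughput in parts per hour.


T_cycle = 11*3.47 + 2.37 = 40.5400 s
rate = 3600/T = 88.8012

88.8012 parts/hour


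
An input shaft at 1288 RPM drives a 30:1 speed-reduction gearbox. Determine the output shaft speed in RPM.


omega_out = omega_in / N = 1288 / 30 = 42.9333

42.9333 RPM


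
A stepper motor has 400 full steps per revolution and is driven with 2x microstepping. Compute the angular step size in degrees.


step = 360/(400*2) = 360/800 = 0.4500

0.4500 degrees


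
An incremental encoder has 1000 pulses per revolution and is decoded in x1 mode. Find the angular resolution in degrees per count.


resolution = 360 / (PPR * 1) = 360 / 1000 = 0.3600

0.3600 degrees


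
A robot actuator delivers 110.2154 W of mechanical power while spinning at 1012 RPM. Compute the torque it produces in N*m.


omega = 1012 * 2*pi/60 = 105.976392 rad/s
tau = P / omega = 110.2154 / 105.976392 = 1.0400

1.0400 N*m


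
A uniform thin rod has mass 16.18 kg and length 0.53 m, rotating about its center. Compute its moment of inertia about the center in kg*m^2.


I = (1/12)*m*L^2 = (1/12)*16.18*0.53^2 = 0.3787

0.3787 kg*m^2


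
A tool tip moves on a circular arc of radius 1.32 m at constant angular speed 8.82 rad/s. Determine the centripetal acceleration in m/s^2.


a_c = omega^2 * r = 8.82^2 * 1.32 = 102.6860

102.6860 m/s^2


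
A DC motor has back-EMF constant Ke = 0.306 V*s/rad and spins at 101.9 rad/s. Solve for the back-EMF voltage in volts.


V_emf = Ke * omega = 0.306*101.9 = 31.1814

31.1814 V


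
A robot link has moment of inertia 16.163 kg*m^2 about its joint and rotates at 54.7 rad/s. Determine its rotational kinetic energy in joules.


KE = (1/2)*I*omega^2 = 0.5*16.163*54.7^2 = 24180.5753

24180.5753 J


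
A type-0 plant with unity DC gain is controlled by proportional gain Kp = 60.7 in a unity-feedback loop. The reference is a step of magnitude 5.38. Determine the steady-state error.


e_ss = R/(1 + Kp) = 5.38/(1 + 60.7) = 5.38/61.7000 = 0.0872

0.0872


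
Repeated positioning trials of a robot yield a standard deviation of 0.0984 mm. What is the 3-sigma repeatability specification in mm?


repeatability = 3*sigma = 3*0.0984 = 0.2952

0.2952 mm


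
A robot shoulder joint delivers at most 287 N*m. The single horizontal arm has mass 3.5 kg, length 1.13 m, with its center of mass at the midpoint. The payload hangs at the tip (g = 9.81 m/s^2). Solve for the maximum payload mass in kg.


tau_arm = m_arm*g*(L/2) = 3.5*9.81*1.13/2 = 19.3993 N*m
tau_payload = tau_max - tau_arm = 287 - 19.3993 = 267.6007
m_payload = tau_payload / (g*L) = 267.6007 / (9.81*1.13) = 24.1401

24.1401 kg


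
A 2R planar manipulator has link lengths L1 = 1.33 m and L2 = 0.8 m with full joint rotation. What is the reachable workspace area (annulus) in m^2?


r_max = L1 + L2 = 2.1300, r_min = |L1 - L2| = 0.5300
A = pi*(r_max^2 - r_min^2) = pi*(4.5369 - 0.2809) = 13.3706

13.3706 m^2


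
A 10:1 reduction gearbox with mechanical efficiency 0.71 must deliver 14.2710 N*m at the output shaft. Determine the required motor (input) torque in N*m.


tau_in = tau_out / (N * eta) = 14.2710 / (10 * 0.71) = 2.0100

2.0100 N*m


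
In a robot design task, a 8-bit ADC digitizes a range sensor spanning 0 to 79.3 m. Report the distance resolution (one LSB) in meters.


res = range / 2^n = 79.3/2^8 = 79.3/256 = 0.3098

0.3098 m


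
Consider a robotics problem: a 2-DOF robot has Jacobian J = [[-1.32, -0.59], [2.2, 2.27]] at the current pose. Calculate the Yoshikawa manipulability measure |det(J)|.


det(J) = -1.32*2.27 - (-0.59)*(2.2) = -1.6984
|det(J)| = 1.6984

1.6984


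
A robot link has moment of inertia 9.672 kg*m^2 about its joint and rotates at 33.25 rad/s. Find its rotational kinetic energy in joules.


KE = (1/2)*I*omega^2 = 0.5*9.672*33.25^2 = 5346.5003

5346.5003 J


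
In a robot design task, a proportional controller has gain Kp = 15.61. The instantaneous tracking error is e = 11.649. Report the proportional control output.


u_P = Kp * e = 15.61 * 11.649 = 181.8409

181.8409


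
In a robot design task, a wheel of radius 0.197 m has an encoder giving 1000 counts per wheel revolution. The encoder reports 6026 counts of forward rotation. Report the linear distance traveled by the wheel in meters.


revs = 6026/1000 = 6.026000
d = revs * 2*pi*r = 6.026000 * 2*pi*0.197 = 7.4589

7.4589 m


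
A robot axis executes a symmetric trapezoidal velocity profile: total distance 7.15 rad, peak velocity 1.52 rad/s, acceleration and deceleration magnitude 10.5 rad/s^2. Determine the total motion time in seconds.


t_acc = v/a = 1.52/10.5 = 0.144762 s
d_acc = v^2/(2a) = 0.110019 rad (each ramp)
d_cruise = 7.15 - 2*0.110019 = 6.929962 rad
t_cruise = 6.929962/1.52 = 4.559186 s
t_total = 2*0.144762 + 4.559186 = 4.8487

4.8487 s


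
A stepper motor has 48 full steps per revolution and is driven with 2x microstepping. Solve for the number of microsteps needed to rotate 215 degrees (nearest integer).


step_size = 360/(48*2) = 360/96 = 3.750000 deg
n = 215/(360/96) = 215*96/360 = 57.3333 -> 57

57 steps


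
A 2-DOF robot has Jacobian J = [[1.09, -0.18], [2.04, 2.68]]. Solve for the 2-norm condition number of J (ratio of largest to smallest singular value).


JJ^T eigenvalues: trace(JJ^T) = 12.5645, det(JJ^T) = det(J)^2 = 10.81357456
s_max^2 = (12.5645 + sqrt(114.61236201))/2 = 11.63510816
s_min^2 = (12.5645 - sqrt(114.61236201))/2 = 0.92939184
kappa = s_max/s_min = sqrt(11.63510816/0.92939184) = 3.5382

3.5382


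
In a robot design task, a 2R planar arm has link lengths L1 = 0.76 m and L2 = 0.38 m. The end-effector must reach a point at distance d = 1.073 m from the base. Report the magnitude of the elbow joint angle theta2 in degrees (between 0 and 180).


cos(th2) = (d^2 - L1^2 - L2^2)/(2*L1*L2) = (1.073^2 - 0.76^2 - 0.38^2)/(2*0.76*0.38) = 0.74329813
th2 = acos(0.74329813) = 41.9869 deg

41.9869 degrees


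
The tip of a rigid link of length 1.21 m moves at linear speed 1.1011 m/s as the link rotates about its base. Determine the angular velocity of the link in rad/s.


omega = v / L = 1.1011 / 1.21 = 0.9100

0.9100 rad/s


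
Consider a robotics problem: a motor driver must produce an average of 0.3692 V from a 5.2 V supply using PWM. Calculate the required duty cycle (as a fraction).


D = V_avg/V_supply = 0.3692/5.2 = 0.0710

0.0710


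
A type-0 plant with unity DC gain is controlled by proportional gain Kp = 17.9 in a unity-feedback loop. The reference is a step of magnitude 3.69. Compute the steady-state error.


e_ss = R/(1 + Kp) = 3.69/(1 + 17.9) = 3.69/18.9000 = 0.1952

0.1952


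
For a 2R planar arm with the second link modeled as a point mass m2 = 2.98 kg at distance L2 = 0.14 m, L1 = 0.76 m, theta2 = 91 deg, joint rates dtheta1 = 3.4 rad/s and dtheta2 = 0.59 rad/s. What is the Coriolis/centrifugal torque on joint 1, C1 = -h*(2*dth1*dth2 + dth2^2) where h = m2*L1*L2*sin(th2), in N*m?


h = m2*L1*L2*sin(th2) = 2.98*0.76*0.14*sin(91 deg) = 0.317024
C1 = -h*(2*3.4*0.59 + 0.59^2) = -0.317024*4.3601 = -1.3823

-1.3823 N*m


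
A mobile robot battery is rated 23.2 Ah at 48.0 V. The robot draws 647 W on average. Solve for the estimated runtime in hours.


E = 23.2*48.0 = 1113.6000 Wh
t = E/P = 1113.6000/647 = 1.7212

1.7212 hours


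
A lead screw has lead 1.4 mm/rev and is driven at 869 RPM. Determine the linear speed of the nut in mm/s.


v = lead * (RPM/60) = 1.4*869/60 = 20.2767

20.2767 mm/s


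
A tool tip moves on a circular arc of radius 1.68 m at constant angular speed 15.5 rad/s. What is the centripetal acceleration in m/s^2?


a_c = omega^2 * r = 15.5^2 * 1.68 = 403.6200

403.6200 m/s^2


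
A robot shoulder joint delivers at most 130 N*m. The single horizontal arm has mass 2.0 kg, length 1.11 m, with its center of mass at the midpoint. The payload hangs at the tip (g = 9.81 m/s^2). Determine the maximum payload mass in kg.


tau_arm = m_arm*g*(L/2) = 2.0*9.81*1.11/2 = 10.8891 N*m
tau_payload = tau_max - tau_arm = 130 - 10.8891 = 119.1109
m_payload = tau_payload / (g*L) = 119.1109 / (9.81*1.11) = 10.9385

10.9385 kg


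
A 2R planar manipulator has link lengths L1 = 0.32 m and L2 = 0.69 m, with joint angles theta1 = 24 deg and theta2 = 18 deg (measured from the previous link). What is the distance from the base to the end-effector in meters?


x = L1*cos(th1) + L2*cos(th1+th2) = 0.805104
y = L1*sin(th1) + L2*sin(th1+th2) = 0.591856
d = sqrt(x^2 + y^2) = sqrt(0.648192 + 0.350294) = 0.9992

0.9992 m


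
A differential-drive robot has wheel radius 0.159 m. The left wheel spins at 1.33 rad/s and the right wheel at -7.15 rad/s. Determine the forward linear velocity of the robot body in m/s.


v = r*(wR + wL)/2 = 0.159*(-7.15 + 1.33)/2 = -0.4627

-0.4627 m/s


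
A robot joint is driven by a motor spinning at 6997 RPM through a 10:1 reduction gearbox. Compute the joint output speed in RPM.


omega_joint = omega_motor / N = 6997 / 10 = 699.7000

699.7000 RPM


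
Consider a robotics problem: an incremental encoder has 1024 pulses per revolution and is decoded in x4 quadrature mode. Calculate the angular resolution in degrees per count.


resolution = 360 / (PPR * 4) = 360 / 4096 = 0.0879

0.0879 degrees


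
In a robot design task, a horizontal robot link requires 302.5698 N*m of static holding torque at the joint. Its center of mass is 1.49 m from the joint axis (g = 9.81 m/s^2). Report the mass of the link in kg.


m = tau / (g*L) = 302.5698 / (9.81 * 1.49) = 20.7000

20.7000 kg


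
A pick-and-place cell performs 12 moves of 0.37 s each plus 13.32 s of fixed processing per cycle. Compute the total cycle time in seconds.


T = 12*0.37 + 13.32 = 17.7600

17.7600 s


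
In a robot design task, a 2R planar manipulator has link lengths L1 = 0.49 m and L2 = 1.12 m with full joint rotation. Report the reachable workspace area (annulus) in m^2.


r_max = L1 + L2 = 1.6100, r_min = |L1 - L2| = 0.6300
A = pi*(r_max^2 - r_min^2) = pi*(2.5921 - 0.3969) = 6.8964

6.8964 m^2


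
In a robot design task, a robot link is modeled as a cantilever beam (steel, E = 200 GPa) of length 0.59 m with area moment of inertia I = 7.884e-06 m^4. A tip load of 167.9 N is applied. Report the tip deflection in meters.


delta = F*L^3/(3*E*I) = 167.9*0.59^3/(3*2.000e+11*7.884e-06)
      = 34.4831341/4730400 = 7.2897e-06

7.2897e-06 m


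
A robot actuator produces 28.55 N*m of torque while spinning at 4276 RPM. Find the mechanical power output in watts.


omega = 4276 * 2*pi/60 = 447.781673 rad/s
P = tau * omega = 28.55 * 447.781673 = 12784.1668

12784.1668 W


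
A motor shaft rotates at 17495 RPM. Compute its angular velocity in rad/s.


omega = 17495 * 2*pi/60 = 1832.0721

1832.0721 rad/s


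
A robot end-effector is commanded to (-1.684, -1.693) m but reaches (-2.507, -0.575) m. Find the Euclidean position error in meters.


dx = -2.507 - (-1.684) = -0.8230, dy = -0.575 - (-1.693) = 1.1180
err = sqrt(0.677329 + 1.249924) = 1.3883

1.3883 m


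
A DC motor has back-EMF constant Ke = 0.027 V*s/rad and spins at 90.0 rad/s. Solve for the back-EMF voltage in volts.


V_emf = Ke * omega = 0.027*90.0 = 2.4300

2.4300 V


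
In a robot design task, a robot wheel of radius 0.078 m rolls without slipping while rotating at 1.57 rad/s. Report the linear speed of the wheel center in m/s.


v = omega * r = 1.57 * 0.078 = 0.1225

0.1225 m/s


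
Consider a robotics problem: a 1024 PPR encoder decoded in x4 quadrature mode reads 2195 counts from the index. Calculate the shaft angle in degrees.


angle = counts * 360 / (PPR*4) = 2195 * 360 / 4096 = 192.9199

192.9199 degrees


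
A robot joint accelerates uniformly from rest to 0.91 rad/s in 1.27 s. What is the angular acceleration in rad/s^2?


alpha = delta_omega / t = 0.91 / 1.27 = 0.7165

0.7165 rad/s^2


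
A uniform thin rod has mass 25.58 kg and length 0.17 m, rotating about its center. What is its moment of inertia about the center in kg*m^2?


I = (1/12)*m*L^2 = (1/12)*25.58*0.17^2 = 0.0616

0.0616 kg*m^2


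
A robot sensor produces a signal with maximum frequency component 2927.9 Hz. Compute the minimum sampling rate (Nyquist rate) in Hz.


f_s,min = 2*f_max = 2*2927.9 = 5855.8000

5855.8000 Hz


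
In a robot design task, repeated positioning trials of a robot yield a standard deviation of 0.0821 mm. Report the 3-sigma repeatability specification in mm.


repeatability = 3*sigma = 3*0.0821 = 0.2463

0.2463 mm


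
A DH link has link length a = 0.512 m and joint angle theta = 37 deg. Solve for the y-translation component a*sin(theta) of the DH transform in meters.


a*sin(theta) = 0.512*sin(37 deg) = 0.3081

0.3081 m


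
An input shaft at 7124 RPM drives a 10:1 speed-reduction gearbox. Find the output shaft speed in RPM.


omega_out = omega_in / N = 7124 / 10 = 712.4000

712.4000 RPM


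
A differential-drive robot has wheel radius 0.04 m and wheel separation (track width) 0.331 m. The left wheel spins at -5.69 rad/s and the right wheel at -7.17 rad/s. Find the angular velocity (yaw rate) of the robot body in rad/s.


omega = r*(wR - wL)/L = 0.04*(-7.17 - (-5.69))/0.331 = -0.1789

-0.1789 rad/s


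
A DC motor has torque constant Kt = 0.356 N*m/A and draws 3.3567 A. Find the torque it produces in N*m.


tau = Kt * I = 0.356*3.3567 = 1.1950

1.1950 N*m


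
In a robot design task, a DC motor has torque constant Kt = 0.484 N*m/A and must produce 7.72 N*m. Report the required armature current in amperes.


I = tau / Kt = 7.72/0.484 = 15.9504

15.9504 A


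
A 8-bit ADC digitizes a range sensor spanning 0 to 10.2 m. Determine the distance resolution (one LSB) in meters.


res = range / 2^n = 10.2/2^8 = 10.2/256 = 0.0398

0.0398 m


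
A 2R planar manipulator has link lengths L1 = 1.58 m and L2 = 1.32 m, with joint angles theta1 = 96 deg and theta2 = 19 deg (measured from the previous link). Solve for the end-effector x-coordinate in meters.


x = L1*cos(th1) + L2*cos(th1+th2) = 1.58*cos(96 deg) + 1.32*cos(115 deg) = -0.7230

-0.7230 m


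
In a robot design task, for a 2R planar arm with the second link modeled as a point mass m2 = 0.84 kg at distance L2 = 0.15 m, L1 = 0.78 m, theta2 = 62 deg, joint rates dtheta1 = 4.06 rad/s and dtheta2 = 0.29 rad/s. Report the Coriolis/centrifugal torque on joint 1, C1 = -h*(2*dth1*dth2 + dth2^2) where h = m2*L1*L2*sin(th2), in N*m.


h = m2*L1*L2*sin(th2) = 0.84*0.78*0.15*sin(62 deg) = 0.086776
C1 = -h*(2*4.06*0.29 + 0.29^2) = -0.086776*2.4389 = -0.2116

-0.2116 N*m


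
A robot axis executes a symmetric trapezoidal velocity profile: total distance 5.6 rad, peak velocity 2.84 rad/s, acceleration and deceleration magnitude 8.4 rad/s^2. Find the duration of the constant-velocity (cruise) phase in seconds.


t_acc = v/a = 0.338095 s, d_acc = v^2/(2a) = 0.480095 rad each
d_cruise = 5.6 - 2*0.480095 = 4.639810 rad
t_cruise = d_cruise/v = 4.639810/2.84 = 1.6337

1.6337 s


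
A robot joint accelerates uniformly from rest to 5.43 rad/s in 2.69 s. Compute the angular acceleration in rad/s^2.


alpha = delta_omega / t = 5.43 / 2.69 = 2.0186

2.0186 rad/s^2


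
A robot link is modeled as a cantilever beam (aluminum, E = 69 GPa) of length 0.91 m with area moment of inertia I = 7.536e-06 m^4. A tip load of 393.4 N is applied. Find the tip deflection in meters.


delta = F*L^3/(3*E*I) = 393.4*0.91^3/(3*6.900e+10*7.536e-06)
      = 296.4548314/1559952 = 1.9004e-04

1.9004e-04 m


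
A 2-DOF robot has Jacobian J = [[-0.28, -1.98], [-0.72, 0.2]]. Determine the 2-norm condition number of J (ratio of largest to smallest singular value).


JJ^T eigenvalues: trace(JJ^T) = 4.5572, det(JJ^T) = det(J)^2 = 2.19513856
s_max^2 = (4.5572 + sqrt(11.98751760))/2 = 4.00974973
s_min^2 = (4.5572 - sqrt(11.98751760))/2 = 0.54745027
kappa = s_max/s_min = sqrt(4.00974973/0.54745027) = 2.7064

2.7064


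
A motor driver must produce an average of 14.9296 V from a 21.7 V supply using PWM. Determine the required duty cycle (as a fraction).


D = V_avg/V_supply = 14.9296/21.7 = 0.6880

0.6880


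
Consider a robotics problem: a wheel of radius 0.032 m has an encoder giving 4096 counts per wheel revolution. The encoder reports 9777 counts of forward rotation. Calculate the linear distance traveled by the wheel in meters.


revs = 9777/4096 = 2.386963
d = revs * 2*pi*r = 2.386963 * 2*pi*0.032 = 0.4799

0.4799 m


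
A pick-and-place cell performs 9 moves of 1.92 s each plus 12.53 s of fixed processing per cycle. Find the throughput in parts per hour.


T_cycle = 9*1.92 + 12.53 = 29.8100 s
rate = 3600/T = 120.7648

120.7648 parts/hour


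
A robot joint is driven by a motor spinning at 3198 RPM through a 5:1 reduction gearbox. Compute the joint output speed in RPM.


omega_joint = omega_motor / N = 3198 / 5 = 639.6000

639.6000 RPM


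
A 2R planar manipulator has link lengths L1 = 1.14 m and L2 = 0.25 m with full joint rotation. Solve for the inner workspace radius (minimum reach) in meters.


r_min = |L1 - L2| = |1.14 - 0.25| = 0.8900

0.8900 m


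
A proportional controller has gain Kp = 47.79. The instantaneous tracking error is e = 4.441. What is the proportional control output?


u_P = Kp * e = 47.79 * 4.441 = 212.2354

212.2354


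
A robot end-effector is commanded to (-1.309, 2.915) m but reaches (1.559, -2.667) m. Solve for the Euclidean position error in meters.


dx = 1.559 - (-1.309) = 2.8680, dy = -2.667 - (2.915) = -5.5820
err = sqrt(8.225424 + 31.158724) = 6.2757

6.2757 m


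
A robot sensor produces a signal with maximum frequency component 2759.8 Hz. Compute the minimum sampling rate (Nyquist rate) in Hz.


f_s,min = 2*f_max = 2*2759.8 = 5519.6000

5519.6000 Hz


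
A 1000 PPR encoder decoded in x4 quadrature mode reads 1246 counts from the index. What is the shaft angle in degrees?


angle = counts * 360 / (PPR*4) = 1246 * 360 / 4000 = 112.1400

112.1400 degrees


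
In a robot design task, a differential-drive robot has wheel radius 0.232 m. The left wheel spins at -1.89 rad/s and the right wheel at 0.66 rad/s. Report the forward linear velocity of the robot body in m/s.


v = r*(wR + wL)/2 = 0.232*(0.66 + -1.89)/2 = -0.1427

-0.1427 m/s


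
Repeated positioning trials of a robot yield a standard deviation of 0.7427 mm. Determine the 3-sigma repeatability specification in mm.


repeatability = 3*sigma = 3*0.7427 = 2.2281

2.2281 mm


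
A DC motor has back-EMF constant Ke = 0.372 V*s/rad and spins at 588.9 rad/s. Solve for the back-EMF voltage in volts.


V_emf = Ke * omega = 0.372*588.9 = 219.0708

219.0708 V


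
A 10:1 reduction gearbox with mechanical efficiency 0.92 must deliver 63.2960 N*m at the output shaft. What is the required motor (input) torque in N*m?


tau_in = tau_out / (N * eta) = 63.2960 / (10 * 0.92) = 6.8800

6.8800 N*m


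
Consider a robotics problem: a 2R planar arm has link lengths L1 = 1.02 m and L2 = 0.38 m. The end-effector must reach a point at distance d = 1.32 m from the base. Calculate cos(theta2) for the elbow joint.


cos(th2) = (d^2 - L1^2 - L2^2)/(2*L1*L2) = (1.32^2 - 1.02^2 - 0.38^2)/(2*1.02*0.38) = 0.7193

0.7193


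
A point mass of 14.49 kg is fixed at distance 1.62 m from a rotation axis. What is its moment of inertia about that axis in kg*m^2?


I = m*r^2 = 14.49*1.62^2 = 38.0276

38.0276 kg*m^2


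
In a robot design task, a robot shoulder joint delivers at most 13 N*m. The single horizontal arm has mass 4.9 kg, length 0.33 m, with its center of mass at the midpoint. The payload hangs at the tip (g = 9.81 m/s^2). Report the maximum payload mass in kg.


tau_arm = m_arm*g*(L/2) = 4.9*9.81*0.33/2 = 7.9314 N*m
tau_payload = tau_max - tau_arm = 13 - 7.9314 = 5.0686
m_payload = tau_payload / (g*L) = 5.0686 / (9.81*0.33) = 1.5657

1.5657 kg


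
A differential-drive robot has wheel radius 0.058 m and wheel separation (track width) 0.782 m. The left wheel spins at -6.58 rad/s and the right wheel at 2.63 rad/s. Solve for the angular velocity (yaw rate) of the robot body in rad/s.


omega = r*(wR - wL)/L = 0.058*(2.63 - (-6.58))/0.782 = 0.6831

0.6831 rad/s


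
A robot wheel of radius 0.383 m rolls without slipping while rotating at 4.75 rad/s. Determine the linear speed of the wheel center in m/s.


v = omega * r = 4.75 * 0.383 = 1.8193

1.8193 m/s


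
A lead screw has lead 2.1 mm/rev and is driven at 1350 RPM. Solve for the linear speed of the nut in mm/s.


v = lead * (RPM/60) = 2.1*1350/60 = 47.2500

47.2500 mm/s


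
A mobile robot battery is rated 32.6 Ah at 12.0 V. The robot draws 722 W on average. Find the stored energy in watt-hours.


E = capacity * V = 32.6*12.0 = 391.2000

391.2000 Wh


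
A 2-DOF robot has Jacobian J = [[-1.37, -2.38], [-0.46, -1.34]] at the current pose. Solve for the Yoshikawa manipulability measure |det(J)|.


det(J) = -1.37*-1.34 - (-2.38)*(-0.46) = 0.7410
|det(J)| = 0.7410

0.7410


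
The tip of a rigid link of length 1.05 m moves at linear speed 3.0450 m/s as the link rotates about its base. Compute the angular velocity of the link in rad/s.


omega = v / L = 3.0450 / 1.05 = 2.9000

2.9000 rad/s


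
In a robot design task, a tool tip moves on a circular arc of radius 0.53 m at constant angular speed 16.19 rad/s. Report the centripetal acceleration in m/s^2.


a_c = omega^2 * r = 16.19^2 * 0.53 = 138.9215

138.9215 m/s^2


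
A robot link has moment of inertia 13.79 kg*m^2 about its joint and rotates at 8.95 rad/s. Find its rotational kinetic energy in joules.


KE = (1/2)*I*omega^2 = 0.5*13.79*8.95^2 = 552.3067

552.3067 J


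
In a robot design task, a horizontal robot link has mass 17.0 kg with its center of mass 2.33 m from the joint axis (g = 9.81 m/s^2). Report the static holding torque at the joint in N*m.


tau = m*g*L = 17.0 * 9.81 * 2.33 = 388.5741

388.5741 N*m


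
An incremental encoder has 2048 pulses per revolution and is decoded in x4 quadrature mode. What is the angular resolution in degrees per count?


resolution = 360 / (PPR * 4) = 360 / 8192 = 0.0439

0.0439 degrees


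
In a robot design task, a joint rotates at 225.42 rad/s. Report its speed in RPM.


RPM = 225.42 * 60/(2*pi) = 2152.6024

2152.6024 RPM


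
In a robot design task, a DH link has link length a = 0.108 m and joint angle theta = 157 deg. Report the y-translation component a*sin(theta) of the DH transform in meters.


a*sin(theta) = 0.108*sin(157 deg) = 0.0422

0.0422 m


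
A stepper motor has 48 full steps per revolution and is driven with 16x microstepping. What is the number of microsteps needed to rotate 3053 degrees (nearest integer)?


step_size = 360/(48*16) = 360/768 = 0.468750 deg
n = 3053/(360/768) = 3053*768/360 = 6513.0667 -> 6513

6513 steps
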